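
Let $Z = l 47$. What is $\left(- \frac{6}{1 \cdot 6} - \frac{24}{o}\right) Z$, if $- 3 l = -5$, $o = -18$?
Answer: $\frac{235}{9} \approx 26.111$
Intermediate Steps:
$l = \frac{5}{3}$ ($l = \left(- \frac{1}{3}\right) \left(-5\right) = \frac{5}{3} \approx 1.6667$)
$Z = \frac{235}{3}$ ($Z = \frac{5}{3} \cdot 47 = \frac{235}{3} \approx 78.333$)
$\left(- \frac{6}{1 \cdot 6} - \frac{24}{o}\right) Z = \left(- \frac{6}{1 \cdot 6} - \frac{24}{-18}\right) \frac{235}{3} = \left(- \frac{6}{6} - - \frac{4}{3}\right) \frac{235}{3} = \left(\left(-6\right) \frac{1}{6} + \frac{4}{3}\right) \frac{235}{3} = \left(-1 + \frac{4}{3}\right) \frac{235}{3} = \frac{1}{3} \cdot \frac{235}{3} = \frac{235}{9}$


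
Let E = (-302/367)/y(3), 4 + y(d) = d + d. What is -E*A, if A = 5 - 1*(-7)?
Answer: 1812/367 ≈ 4.9373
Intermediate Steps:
y(d) = -4 + 2*d (y(d) = -4 + (d + d) = -4 + 2*d)
E = -151/367 (E = (-302/367)/(-4 + 2*3) = (-302*1/367)/(-4 + 6) = -302/367/2 = -302/367*½ = -151/367 ≈ -0.41144)
A = 12 (A = 5 + 7 = 12)
-E*A = -(-151)*12/367 = -1*(-1812/367) = 1812/367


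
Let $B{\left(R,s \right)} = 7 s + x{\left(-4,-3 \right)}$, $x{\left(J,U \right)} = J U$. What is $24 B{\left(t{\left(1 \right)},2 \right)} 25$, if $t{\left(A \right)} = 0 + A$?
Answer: $15600$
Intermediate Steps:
$t{\left(A \right)} = A$
$B{\left(R,s \right)} = 12 + 7 s$ ($B{\left(R,s \right)} = 7 s - -12 = 7 s + 12 = 12 + 7 s$)
$24 B{\left(t{\left(1 \right)},2 \right)} 25 = 24 \left(12 + 7 \cdot 2\right) 25 = 24 \left(12 + 14\right) 25 = 24 \cdot 26 \cdot 25 = 624 \cdot 25 = 15600$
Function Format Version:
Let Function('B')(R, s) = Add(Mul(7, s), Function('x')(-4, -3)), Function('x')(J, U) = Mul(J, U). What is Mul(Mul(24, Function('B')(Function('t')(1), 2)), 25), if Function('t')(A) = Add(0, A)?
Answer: 15600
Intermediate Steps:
Function('t')(A) = A
Function('B')(R, s) = Add(12, Mul(7, s)) (Function('B')(R, s) = Add(Mul(7, s), Mul(-4, -3)) = Add(Mul(7, s), 12) = Add(12, Mul(7, s)))
Mul(Mul(24, Function('B')(Function('t')(1), 2)), 25) = Mul(Mul(24, Add(12, Mul(7, 2))), 25) = Mul(Mul(24, Add(12, 14)), 25) = Mul(Mul(24, 26), 25) = Mul(624, 25) = 15600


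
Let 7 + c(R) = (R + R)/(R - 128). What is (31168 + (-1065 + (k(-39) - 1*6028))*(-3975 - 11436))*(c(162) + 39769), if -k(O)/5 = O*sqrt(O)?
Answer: 73927463917356/17 - 2031826616820*I*sqrt(39)/17 ≈ 4.3487e+12 - 7.464e+11*I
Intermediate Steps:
k(O) = -5*O**(3/2) (k(O) = -5*O*sqrt(O) = -5*O**(3/2))
c(R) = -7 + 2*R/(-128 + R) (c(R) = -7 + (R + R)/(R - 128) = -7 + (2*R)/(-128 + R) = -7 + 2*R/(-128 + R))
(31168 + (-1065 + (k(-39) - 1*6028))*(-3975 - 11436))*(c(162) + 39769) = (31168 + (-1065 + (-(-195)*I*sqrt(39) - 1*6028))*(-3975 - 11436))*((896 - 5*162)/(-128 + 162) + 39769) = (31168 + (-1065 + (-(-195)*I*sqrt(39) - 6028))*(-15411))*((896 - 810)/34 + 39769) = (31168 + (-1065 + (195*I*sqrt(39) - 6028))*(-15411))*((1/34)*86 + 39769) = (31168 + (-1065 + (-6028 + 195*I*sqrt(39)))*(-15411))*(43/17 + 39769) = (31168 + (-7093 + 195*I*sqrt(39))*(-15411))*(676116/17) = (31168 + (109310223 - 3005145*I*sqrt(39)))*(676116/17) = (109341391 - 3005145*I*sqrt(39))*(676116/17) = 73927463917356/17 - 2031826616820*I*sqrt(39)/17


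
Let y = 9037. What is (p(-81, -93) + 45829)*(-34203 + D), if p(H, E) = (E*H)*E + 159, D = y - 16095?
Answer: 27008666641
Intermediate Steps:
D = -7058 (D = 9037 - 16095 = -7058)
p(H, E) = 159 + H*E**2 (p(H, E) = H*E**2 + 159 = 159 + H*E**2)
(p(-81, -93) + 45829)*(-34203 + D) = ((159 - 81*(-93)**2) + 45829)*(-34203 - 7058) = ((159 - 81*8649) + 45829)*(-41261) = ((159 - 700569) + 45829)*(-41261) = (-700410 + 45829)*(-41261) = -654581*(-41261) = 27008666641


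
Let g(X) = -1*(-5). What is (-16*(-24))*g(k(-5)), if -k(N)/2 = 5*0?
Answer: 1920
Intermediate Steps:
k(N) = 0 (k(N) = -10*0 = -2*0 = 0)
g(X) = 5
(-16*(-24))*g(k(-5)) = -16*(-24)*5 = 384*5 = 1920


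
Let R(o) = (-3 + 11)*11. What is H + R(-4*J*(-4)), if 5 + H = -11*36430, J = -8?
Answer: -400647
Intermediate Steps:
R(o) = 88 (R(o) = 8*11 = 88)
H = -400735 (H = -5 - 11*36430 = -5 - 400730 = -400735)
H + R(-4*J*(-4)) = -400735 + 88 = -400647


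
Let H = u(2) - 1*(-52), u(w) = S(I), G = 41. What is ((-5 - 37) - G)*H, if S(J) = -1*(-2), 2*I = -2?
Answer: -4482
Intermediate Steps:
I = -1 (I = (1/2)*(-2) = -1)
S(J) = 2
u(w) = 2
H = 54 (H = 2 - 1*(-52) = 2 + 52 = 54)
((-5 - 37) - G)*H = ((-5 - 37) - 1*41)*54 = (-42 - 41)*54 = -83*54 = -4482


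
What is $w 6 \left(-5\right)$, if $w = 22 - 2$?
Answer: $-600$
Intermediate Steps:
$w = 20$ ($w = 22 - 2 = 20$)
$w 6 \left(-5\right) = 20 \cdot 6 \left(-5\right) = 20 \left(-30\right) = -600$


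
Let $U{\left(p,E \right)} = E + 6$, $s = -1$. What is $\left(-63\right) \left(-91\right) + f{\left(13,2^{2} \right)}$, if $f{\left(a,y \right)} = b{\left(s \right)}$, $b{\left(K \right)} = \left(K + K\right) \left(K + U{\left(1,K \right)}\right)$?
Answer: $5725$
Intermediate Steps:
$U{\left(p,E \right)} = 6 + E$
$b{\left(K \right)} = 2 K \left(6 + 2 K\right)$ ($b{\left(K \right)} = \left(K + K\right) \left(K + \left(6 + K\right)\right) = 2 K \left(6 + 2 K\right)$)
$f{\left(a,y \right)} = -8$ ($f{\left(a,y \right)} = 4 \left(-1\right) \left(3 - 1\right) = 4 \left(-1\right) 2 = -8$)
$\left(-63\right) \left(-91\right) + f{\left(13,2^{2} \right)} = \left(-63\right) \left(-91\right) - 8 = 5733 - 8 = 5725$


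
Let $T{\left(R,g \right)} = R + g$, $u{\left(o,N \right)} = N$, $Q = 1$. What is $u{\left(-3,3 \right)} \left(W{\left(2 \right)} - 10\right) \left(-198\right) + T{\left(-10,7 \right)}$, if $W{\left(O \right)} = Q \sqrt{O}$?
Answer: $5937 - 594 \sqrt{2} \approx 5097.0$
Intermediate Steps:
$W{\left(O \right)} = \sqrt{O}$ ($W{\left(O \right)} = 1 \sqrt{O} = \sqrt{O}$)
$u{\left(-3,3 \right)} \left(W{\left(2 \right)} - 10\right) \left(-198\right) + T{\left(-10,7 \right)} = 3 \left(\sqrt{2} - 10\right) \left(-198\right) + \left(-10 + 7\right) = 3 \left(-10 + \sqrt{2}\right) \left(-198\right) - 3 = \left(-30 + 3 \sqrt{2}\right) \left(-198\right) - 3 = \left(5940 - 594 \sqrt{2}\right) - 3 = 5937 - 594 \sqrt{2}$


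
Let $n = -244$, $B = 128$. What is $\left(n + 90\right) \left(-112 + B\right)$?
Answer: $-2464$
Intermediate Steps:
$\left(n + 90\right) \left(-112 + B\right) = \left(-244 + 90\right) \left(-112 + 128\right) = \left(-154\right) 16 = -2464$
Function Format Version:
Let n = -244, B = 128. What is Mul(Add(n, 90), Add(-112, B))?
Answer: -2464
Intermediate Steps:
Mul(Add(n, 90), Add(-112, B)) = Mul(Add(-244, 90), Add(-112, 128)) = Mul(-154, 16) = -2464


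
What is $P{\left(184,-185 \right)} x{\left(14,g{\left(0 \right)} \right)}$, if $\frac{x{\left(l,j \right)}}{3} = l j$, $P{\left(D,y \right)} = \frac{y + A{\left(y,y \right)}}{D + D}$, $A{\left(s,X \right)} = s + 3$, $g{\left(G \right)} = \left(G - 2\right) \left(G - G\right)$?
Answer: $0$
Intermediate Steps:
$g{\left(G \right)} = 0$ ($g{\left(G \right)} = \left(-2 + G\right) 0 = 0$)
$A{\left(s,X \right)} = 3 + s$
$P{\left(D,y \right)} = \frac{3 + 2 y}{2 D}$ ($P{\left(D,y \right)} = \frac{y + \left(3 + y\right)}{D + D} = \frac{3 + 2 y}{2 D}$)
$x{\left(l,j \right)} = 3 j l$ ($x{\left(l,j \right)} = 3 l j = 3 j l$)
$P{\left(184,-185 \right)} x{\left(14,g{\left(0 \right)} \right)} = \frac{\frac{3}{2} - 185}{184} \cdot 3 \cdot 0 \cdot 14 = \frac{1}{184} \left(- \frac{367}{2}\right) 0 = \left(- \frac{367}{368}\right) 0 = 0$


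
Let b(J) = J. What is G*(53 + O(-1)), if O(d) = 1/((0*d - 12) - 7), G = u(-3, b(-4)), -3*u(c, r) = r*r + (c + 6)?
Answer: -1006/3 ≈ -335.33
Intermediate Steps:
u(c, r) = -2 - c/3 - r²/3 (u(c, r) = -(r*r + (c + 6))/3 = -(r² + (6 + c))/3 = -(6 + c + r²)/3 = -2 - c/3 - r²/3)
G = -19/3 (G = -2 - ⅓*(-3) - ⅓*(-4)² = -2 + 1 - ⅓*16 = -2 + 1 - 16/3 = -19/3 ≈ -6.3333)
O(d) = -1/19 (O(d) = 1/((0 - 12) - 7) = 1/(-12 - 7) = 1/(-19) = -1/19)
G*(53 + O(-1)) = -19*(53 - 1/19)/3 = -19/3*1006/19 = -1006/3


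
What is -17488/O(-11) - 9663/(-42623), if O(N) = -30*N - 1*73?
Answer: -742907633/10954111 ≈ -67.820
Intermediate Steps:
O(N) = -73 - 30*N (O(N) = -30*N - 73 = -73 - 30*N)
-17488/O(-11) - 9663/(-42623) = -17488/(-73 - 30*(-11)) - 9663/(-42623) = -17488/(-73 + 330) - 9663*(-1/42623) = -17488/257 + 9663/42623 = -742907633/10954111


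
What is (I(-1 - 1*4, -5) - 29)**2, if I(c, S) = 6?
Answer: 529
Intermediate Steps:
(I(-1 - 1*4, -5) - 29)**2 = (6 - 29)**2 = (-23)**2 = 529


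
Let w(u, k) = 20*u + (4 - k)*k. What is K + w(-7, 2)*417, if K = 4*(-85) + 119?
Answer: -56933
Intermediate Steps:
K = -221 (K = -340 + 119 = -221)
w(u, k) = 20*u + k*(4 - k)
K + w(-7, 2)*417 = -221 + (-1*2**2 + 4*2 + 20*(-7))*417 = -221 + (-1*4 + 8 - 140)*417 = -221 + (-4 + 8 - 140)*417 = -221 - 136*417 = -221 - 56712 = -56933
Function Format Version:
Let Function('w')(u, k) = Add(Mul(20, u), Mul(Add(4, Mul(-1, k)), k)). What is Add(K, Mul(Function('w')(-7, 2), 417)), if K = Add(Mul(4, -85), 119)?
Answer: -56933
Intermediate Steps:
K = -221 (K = Add(-340, 119) = -221)
Function('w')(u, k) = Add(Mul(20, u), Mul(k, Add(4, Mul(-1, k))))
Add(K, Mul(Function('w')(-7, 2), 417)) = Add(-221, Mul(Add(Mul(-1, Pow(2, 2)), Mul(4, 2), Mul(20, -7)), 417)) = Add(-221, Mul(Add(Mul(-1, 4), 8, -140), 417)) = Add(-221, Mul(Add(-4, 8, -140), 417)) = Add(-221, Mul(-136, 417)) = Add(-221, -56712) = -56933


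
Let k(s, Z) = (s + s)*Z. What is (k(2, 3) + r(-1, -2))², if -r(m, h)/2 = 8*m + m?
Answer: 900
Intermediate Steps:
r(m, h) = -18*m (r(m, h) = -2*(8*m + m) = -18*m)
k(s, Z) = 2*Z*s (k(s, Z) = (2*s)*Z = 2*Z*s)
(k(2, 3) + r(-1, -2))² = (2*3*2 - 18*(-1))² = (12 + 18)² = 30² = 900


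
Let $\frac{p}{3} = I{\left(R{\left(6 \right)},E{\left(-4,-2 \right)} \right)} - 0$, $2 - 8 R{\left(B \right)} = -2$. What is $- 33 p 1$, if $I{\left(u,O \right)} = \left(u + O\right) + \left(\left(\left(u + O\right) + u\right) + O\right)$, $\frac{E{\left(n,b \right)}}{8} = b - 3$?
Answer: $\frac{23463}{2} \approx 11732.0$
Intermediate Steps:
$R{\left(B \right)} = \frac{1}{2}$ ($R{\left(B \right)} = \frac{1}{4} - - \frac{1}{4} = \frac{1}{4} + \frac{1}{4} = \frac{1}{2}$)
$E{\left(n,b \right)} = -24 + 8 b$ ($E{\left(n,b \right)} = 8 \left(b - 3\right) = 8 \left(-3 + b\right) = -24 + 8 b$)
$I{\left(u,O \right)} = 3 O + 3 u$ ($I{\left(u,O \right)} = \left(O + u\right) + \left(\left(\left(O + u\right) + u\right) + O\right) = \left(O + u\right) + \left(\left(O + 2 u\right) + O\right) = \left(O + u\right) + \left(2 O + 2 u\right) = 3 O + 3 u$)
$p = - \frac{711}{2}$ ($p = 3 \left(\left(3 \left(-24 + 8 \left(-2\right)\right) + 3 \cdot \frac{1}{2}\right) - 0\right) = 3 \left(\left(3 \left(-24 - 16\right) + \frac{3}{2}\right) + 0\right) = 3 \left(\left(3 \left(-40\right) + \frac{3}{2}\right) + 0\right) = 3 \left(\left(-120 + \frac{3}{2}\right) + 0\right) = 3 \left(- \frac{237}{2} + 0\right) = 3 \left(- \frac{237}{2}\right) = - \frac{711}{2} \approx -355.5$)
$- 33 p 1 = \left(-33\right) \left(- \frac{711}{2}\right) 1 = \frac{23463}{2} \cdot 1 = \frac{23463}{2}$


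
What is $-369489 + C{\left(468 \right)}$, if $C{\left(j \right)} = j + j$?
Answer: $-368553$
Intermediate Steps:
$C{\left(j \right)} = 2 j$
$-369489 + C{\left(468 \right)} = -369489 + 2 \cdot 468 = -369489 + 936 = -368553$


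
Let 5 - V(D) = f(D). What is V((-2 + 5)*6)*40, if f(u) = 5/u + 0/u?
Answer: 1700/9 ≈ 188.89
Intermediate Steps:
f(u) = 5/u (f(u) = 5/u + 0 = 5/u)
V(D) = 5 - 5/D
V((-2 + 5)*6)*40 = (5 - 5*1/(6*(-2 + 5)))*40 = (5 - 5/(3*6))*40 = (5 - 5/18)*40 = (85/18)*40 = 1700/9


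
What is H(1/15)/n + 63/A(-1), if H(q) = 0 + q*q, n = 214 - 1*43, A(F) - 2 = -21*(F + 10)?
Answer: -2423738/7194825 ≈ -0.33687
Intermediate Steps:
A(F) = -208 - 21*F (A(F) = 2 - 21*(F + 10) = 2 - 21*(10 + F) = 2 + (-210 - 21*F) = -208 - 21*F)
n = 171 (n = 214 - 43 = 171)
H(q) = q² (H(q) = 0 + q² = q²)
H(1/15)/n + 63/A(-1) = (1/15)²/171 + 63/(-208 - 21*(-1)) = (1/15)²*(1/171) + 63/(-208 + 21) = (1/225)*(1/171) + 63/(-187) = 1/38475 + 63*(-1/187) = 1/38475 - 63/187 = -2423738/7194825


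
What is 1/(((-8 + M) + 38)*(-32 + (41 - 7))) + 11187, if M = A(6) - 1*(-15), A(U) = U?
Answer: 1141075/102 ≈ 11187.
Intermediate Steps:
M = 21 (M = 6 - 1*(-15) = 6 + 15 = 21)
1/(((-8 + M) + 38)*(-32 + (41 - 7))) + 11187 = 1/(((-8 + 21) + 38)*(-32 + (41 - 7))) + 11187 = 1/((13 + 38)*(-32 + 34)) + 11187 = 1/(51*2) + 11187 = 1/102 + 11187 = 1141075/102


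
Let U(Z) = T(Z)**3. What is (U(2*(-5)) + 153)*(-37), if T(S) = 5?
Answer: -10286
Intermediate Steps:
U(Z) = 125 (U(Z) = 5**3 = 125)
(U(2*(-5)) + 153)*(-37) = (125 + 153)*(-37) = 278*(-37) = -10286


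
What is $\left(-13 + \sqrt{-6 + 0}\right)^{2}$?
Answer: $\left(13 - i \sqrt{6}\right)^{2} \approx 163.0 - 63.687 i$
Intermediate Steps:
$\left(-13 + \sqrt{-6 + 0}\right)^{2} = \left(-13 + \sqrt{-6}\right)^{2} = \left(-13 + i \sqrt{6}\right)^{2}$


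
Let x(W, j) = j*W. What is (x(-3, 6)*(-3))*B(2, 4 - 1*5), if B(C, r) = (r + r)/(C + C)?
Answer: -27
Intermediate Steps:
x(W, j) = W*j
B(C, r) = r/C (B(C, r) = (2*r)/((2*C)) = (2*r)*(1/(2*C)) = r/C)
(x(-3, 6)*(-3))*B(2, 4 - 1*5) = (-3*6*(-3))*((4 - 1*5)/2) = (-18*(-3))*((4 - 5)*(1/2)) = 54*(-1*1/2) = 54*(-1/2) = -27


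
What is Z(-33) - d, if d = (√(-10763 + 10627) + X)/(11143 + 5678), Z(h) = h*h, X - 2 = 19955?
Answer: 2614016/2403 - 2*I*√34/16821 ≈ 1087.8 - 0.00069329*I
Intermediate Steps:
X = 19957 (X = 2 + 19955 = 19957)
Z(h) = h²
d = 2851/2403 + 2*I*√34/16821 (d = (√(-10763 + 10627) + 19957)/(11143 + 5678) = (√(-136) + 19957)/16821 = (2*I*√34 + 19957)*(1/16821) = (19957 + 2*I*√34)*(1/16821) = 2851/2403 + 2*I*√34/16821 ≈ 1.1864 + 0.00069329*I)
Z(-33) - d = (-33)² - (2851/2403 + 2*I*√34/16821) = 1089 + (-2851/2403 - 2*I*√34/16821) = 2614016/2403 - 2*I*√34/16821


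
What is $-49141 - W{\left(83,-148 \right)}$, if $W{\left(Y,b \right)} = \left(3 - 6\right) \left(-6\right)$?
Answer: $-49159$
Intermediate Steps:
$W{\left(Y,b \right)} = 18$ ($W{\left(Y,b \right)} = \left(-3\right) \left(-6\right) = 18$)
$-49141 - W{\left(83,-148 \right)} = -49141 - 18 = -49159$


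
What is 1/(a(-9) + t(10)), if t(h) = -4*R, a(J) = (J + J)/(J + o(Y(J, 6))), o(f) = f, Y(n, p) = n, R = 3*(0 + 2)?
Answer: -1/23 ≈ -0.043478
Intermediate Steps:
R = 6 (R = 3*2 = 6)
a(J) = 1 (a(J) = (J + J)/(J + J) = (2*J)/((2*J)) = (2*J)*(1/(2*J)) = 1)
t(h) = -24 (t(h) = -4*6 = -24)
1/(a(-9) + t(10)) = 1/(1 - 24) = 1/(-23) = -1/23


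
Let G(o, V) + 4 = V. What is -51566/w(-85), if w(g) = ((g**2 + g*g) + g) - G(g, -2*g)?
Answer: -51566/14199 ≈ -3.6317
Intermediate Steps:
G(o, V) = -4 + V
w(g) = 4 + 2*g**2 + 3*g (w(g) = ((g**2 + g*g) + g) - (-4 - 2*g) = ((g**2 + g**2) + g) + (4 + 2*g) = (2*g**2 + g) + (4 + 2*g) = (g + 2*g**2) + (4 + 2*g) = 4 + 2*g**2 + 3*g)
-51566/w(-85) = -51566/(4 + 2*(-85)**2 + 3*(-85)) = -51566/(4 + 2*7225 - 255) = -51566/(4 + 14450 - 255) = -51566/14199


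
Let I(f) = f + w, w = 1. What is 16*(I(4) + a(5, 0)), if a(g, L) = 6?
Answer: 176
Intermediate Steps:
I(f) = 1 + f (I(f) = f + 1 = 1 + f)
16*(I(4) + a(5, 0)) = 16*((1 + 4) + 6) = 16*(5 + 6) = 16*11 = 176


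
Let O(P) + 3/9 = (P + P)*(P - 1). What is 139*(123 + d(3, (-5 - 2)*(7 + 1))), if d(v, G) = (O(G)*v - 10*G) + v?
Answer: 2757343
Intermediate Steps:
O(P) = -1/3 + 2*P*(-1 + P) (O(P) = -1/3 + (P + P)*(P - 1) = -1/3 + (2*P)*(-1 + P) = -1/3 + 2*P*(-1 + P))
d(v, G) = v - 10*G + v*(-1/3 - 2*G + 2*G**2) (d(v, G) = ((-1/3 - 2*G + 2*G**2)*v - 10*G) + v = (v*(-1/3 - 2*G + 2*G**2) - 10*G) + v = (-10*G + v*(-1/3 - 2*G + 2*G**2)) + v = v - 10*G + v*(-1/3 - 2*G + 2*G**2))
139*(123 + d(3, (-5 - 2)*(7 + 1))) = 139*(123 + (3 - 10*(-5 - 2)*(7 + 1) - 1/3*3*(1 - 6*(-5 - 2)**2*(7 + 1)**2 + 6*((-5 - 2)*(7 + 1))))) = 139*(123 + (3 - (-70)*8 - 1/3*3*(1 - 6*(-7*8)**2 + 6*(-7*8)))) = 139*(123 + (3 - 10*(-56) - 1/3*3*(1 - 6*(-56)**2 + 6*(-56)))) = 139*(123 + (3 + 560 - 1/3*3*(1 - 6*3136 - 336))) = 139*(123 + (3 + 560 - 1/3*3*(1 - 18816 - 336))) = 139*(123 + (3 + 560 - 1/3*3*(-19151))) = 139*(123 + (3 + 560 + 19151)) = 139*(123 + 19714) = 139*19837 = 2757343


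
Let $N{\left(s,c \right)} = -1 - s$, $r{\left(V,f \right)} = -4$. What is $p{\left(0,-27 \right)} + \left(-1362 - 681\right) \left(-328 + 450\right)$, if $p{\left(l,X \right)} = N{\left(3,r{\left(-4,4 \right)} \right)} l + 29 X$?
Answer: $-250029$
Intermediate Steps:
$p{\left(l,X \right)} = - 4 l + 29 X$ ($p{\left(l,X \right)} = \left(-1 - 3\right) l + 29 X = - 4 l + 29 X$)
$p{\left(0,-27 \right)} + \left(-1362 - 681\right) \left(-328 + 450\right) = \left(\left(-4\right) 0 + 29 \left(-27\right)\right) + \left(-1362 - 681\right) \left(-328 + 450\right) = \left(0 - 783\right) - 249246 = -783 - 249246 = -250029$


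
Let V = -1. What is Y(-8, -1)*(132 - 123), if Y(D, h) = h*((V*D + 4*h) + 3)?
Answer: -63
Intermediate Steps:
Y(D, h) = h*(3 - D + 4*h) (Y(D, h) = h*((-D + 4*h) + 3) = h*(3 - D + 4*h))
Y(-8, -1)*(132 - 123) = (-(3 - 1*(-8) + 4*(-1)))*(132 - 123) = -(3 + 8 - 4)*9 = -1*7*9 = -7*9 = -63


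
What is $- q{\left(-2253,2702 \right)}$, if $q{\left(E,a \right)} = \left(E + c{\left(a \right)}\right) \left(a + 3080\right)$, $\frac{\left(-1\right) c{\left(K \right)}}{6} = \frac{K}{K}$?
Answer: $13061538$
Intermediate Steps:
$c{\left(K \right)} = -6$ ($c{\left(K \right)} = - 6 \frac{K}{K} = \left(-6\right) 1 = -6$)
$q{\left(E,a \right)} = \left(-6 + E\right) \left(3080 + a\right)$ ($q{\left(E,a \right)} = \left(E - 6\right) \left(a + 3080\right) = \left(-6 + E\right) \left(3080 + a\right)$)
$- q{\left(-2253,2702 \right)} = - (-18480 - 16212 + 3080 \left(-2253\right) - 6087606) = - (-18480 - 16212 - 6939240 - 6087606) = \left(-1\right) \left(-13061538\right) = 13061538$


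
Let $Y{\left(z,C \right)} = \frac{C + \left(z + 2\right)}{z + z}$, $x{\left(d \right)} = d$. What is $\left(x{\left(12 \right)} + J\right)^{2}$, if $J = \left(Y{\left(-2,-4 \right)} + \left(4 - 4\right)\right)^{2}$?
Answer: $169$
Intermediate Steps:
$Y{\left(z,C \right)} = \frac{2 + C + z}{2 z}$ ($Y{\left(z,C \right)} = \frac{C + \left(2 + z\right)}{2 z} = \left(2 + C + z\right) \frac{1}{2 z} = \frac{2 + C + z}{2 z}$)
$J = 1$ ($J = \left(\frac{2 - 4 - 2}{2 \left(-2\right)} + \left(4 - 4\right)\right)^{2} = \left(\frac{1}{2} \left(- \frac{1}{2}\right) \left(-4\right) + \left(4 - 4\right)\right)^{2} = \left(1 + 0\right)^{2} = 1^{2} = 1$)
$\left(x{\left(12 \right)} + J\right)^{2} = \left(12 + 1\right)^{2} = 13^{2} = 169$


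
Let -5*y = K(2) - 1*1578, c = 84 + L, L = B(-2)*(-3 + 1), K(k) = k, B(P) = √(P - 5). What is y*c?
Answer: 132384/5 - 3152*I*√7/5 ≈ 26477.0 - 1667.9*I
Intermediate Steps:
B(P) = √(-5 + P)
L = -2*I*√7 (L = √(-5 - 2)*(-3 + 1) = √(-7)*(-2) = (I*√7)*(-2) = -2*I*√7 ≈ -5.2915*I)
c = 84 - 2*I*√7 ≈ 84.0 - 5.2915*I
y = 1576/5 (y = -(2 - 1*1578)/5 = -(2 - 1578)/5 = -⅕*(-1576) = 1576/5 ≈ 315.20)
y*c = 1576*(84 - 2*I*√7)/5 = 132384/5 - 3152*I*√7/5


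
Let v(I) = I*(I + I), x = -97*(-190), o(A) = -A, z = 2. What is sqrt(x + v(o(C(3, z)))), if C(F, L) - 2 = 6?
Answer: 3*sqrt(2062) ≈ 136.23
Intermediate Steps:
C(F, L) = 8 (C(F, L) = 2 + 6 = 8)
x = 18430
v(I) = 2*I**2 (v(I) = I*(2*I) = 2*I**2)
sqrt(x + v(o(C(3, z)))) = sqrt(18430 + 2*(-1*8)**2) = sqrt(18430 + 2*(-8)**2) = sqrt(18430 + 2*64) = sqrt(18430 + 128) = sqrt(18558) = 3*sqrt(2062)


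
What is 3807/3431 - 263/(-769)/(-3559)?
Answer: 221667352/199791583 ≈ 1.1095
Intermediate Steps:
3807/3431 - 263/(-769)/(-3559) = 3807*(1/3431) - 263*(-1/769)*(-1/3559) = 81/73 + (263/769)*(-1/3559) = 81/73 - 263/2736871 = 221667352/199791583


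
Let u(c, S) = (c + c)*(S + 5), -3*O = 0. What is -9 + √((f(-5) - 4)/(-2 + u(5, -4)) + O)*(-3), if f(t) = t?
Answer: -9 - 9*I*√2/4 ≈ -9.0 - 3.182*I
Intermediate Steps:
O = 0 (O = -⅓*0 = 0)
u(c, S) = 2*c*(5 + S) (u(c, S) = (2*c)*(5 + S) = 2*c*(5 + S))
-9 + √((f(-5) - 4)/(-2 + u(5, -4)) + O)*(-3) = -9 + √((-5 - 4)/(-2 + 2*5*(5 - 4)) + 0)*(-3) = -9 + √(-9/(-2 + 2*5*1) + 0)*(-3) = -9 + √(-9/(-2 + 10) + 0)*(-3) = -9 + √(-9/8 + 0)*(-3) = -9 + √(-9/8)*(-3) = -9 + (3*I*√2/4)*(-3) = -9 - 9*I*√2/4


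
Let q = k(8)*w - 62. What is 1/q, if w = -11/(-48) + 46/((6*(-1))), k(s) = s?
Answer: -2/243 ≈ -0.0082304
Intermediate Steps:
w = -119/16 (w = -11*(-1/48) + 46/(-6) = 11/48 + 46*(-1/6) = 11/48 - 23/3 = -119/16 ≈ -7.4375)
q = -243/2 (q = 8*(-119/16) - 62 = -119/2 - 62 = -243/2 ≈ -121.50)
1/q = 1/(-243/2) = -2/243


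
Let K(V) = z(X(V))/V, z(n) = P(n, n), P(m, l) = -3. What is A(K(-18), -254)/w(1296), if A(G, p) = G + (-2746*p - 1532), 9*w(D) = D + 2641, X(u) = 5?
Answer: 12527139/7874 ≈ 1590.9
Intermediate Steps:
z(n) = -3
w(D) = 2641/9 + D/9 (w(D) = (D + 2641)/9 = (2641 + D)/9 = 2641/9 + D/9)
K(V) = -3/V
A(G, p) = -1532 + G - 2746*p (A(G, p) = G + (-1532 - 2746*p) = -1532 + G - 2746*p)
A(K(-18), -254)/w(1296) = (-1532 - 3/(-18) - 2746*(-254))/(2641/9 + (⅑)*1296) = (-1532 - 3*(-1/18) + 697484)/(2641/9 + 144) = (-1532 + ⅙ + 697484)/(3937/9) = (4175713/6)*(9/3937) = 12527139/7874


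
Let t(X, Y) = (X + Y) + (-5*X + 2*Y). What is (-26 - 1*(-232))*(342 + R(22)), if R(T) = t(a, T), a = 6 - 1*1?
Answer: 79928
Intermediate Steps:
a = 5 (a = 6 - 1 = 5)
t(X, Y) = -4*X + 3*Y
R(T) = -20 + 3*T (R(T) = -4*5 + 3*T = -20 + 3*T)
(-26 - 1*(-232))*(342 + R(22)) = (-26 - 1*(-232))*(342 + (-20 + 3*22)) = (-26 + 232)*(342 + (-20 + 66)) = 206*(342 + 46) = 206*388 = 79928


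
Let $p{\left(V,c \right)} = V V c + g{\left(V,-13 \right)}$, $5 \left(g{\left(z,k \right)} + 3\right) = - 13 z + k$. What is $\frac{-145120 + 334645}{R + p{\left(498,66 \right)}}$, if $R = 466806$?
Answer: $\frac{947625}{84168848} \approx 0.011259$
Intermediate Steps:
$g{\left(z,k \right)} = -3 - \frac{13 z}{5} + \frac{k}{5}$ ($g{\left(z,k \right)} = -3 + \frac{- 13 z + k}{5} = -3 + \frac{k - 13 z}{5} = -3 + \left(- \frac{13 z}{5} + \frac{k}{5}\right) = -3 - \frac{13 z}{5} + \frac{k}{5}$)
$p{\left(V,c \right)} = - \frac{28}{5} - \frac{13 V}{5} + c V^{2}$ ($p{\left(V,c \right)} = V V c - \left(\frac{28}{5} + \frac{13 V}{5}\right) = V^{2} c - \left(\frac{28}{5} + \frac{13 V}{5}\right) = c V^{2} - \left(\frac{28}{5} + \frac{13 V}{5}\right) = - \frac{28}{5} - \frac{13 V}{5} + c V^{2}$)
$\frac{-145120 + 334645}{R + p{\left(498,66 \right)}} = \frac{-145120 + 334645}{466806 - \left(\frac{6502}{5} - 16368264\right)} = \frac{189525}{466806 - - \frac{81834818}{5}} = \frac{189525}{466806 + \frac{81834818}{5}} = \frac{189525}{\frac{84168848}{5}} = 189525 \cdot \frac{5}{84168848} = \frac{947625}{84168848}$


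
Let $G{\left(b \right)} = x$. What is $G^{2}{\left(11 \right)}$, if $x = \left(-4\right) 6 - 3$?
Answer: $729$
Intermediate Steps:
$x = -27$ ($x = -24 - 3 = -27$)
$G{\left(b \right)} = -27$
$G^{2}{\left(11 \right)} = \left(-27\right)^{2} = 729$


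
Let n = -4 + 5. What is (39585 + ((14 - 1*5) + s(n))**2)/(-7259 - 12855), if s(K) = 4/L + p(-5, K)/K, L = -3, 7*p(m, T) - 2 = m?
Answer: -17480089/8870274 ≈ -1.9706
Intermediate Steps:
p(m, T) = 2/7 + m/7
n = 1
s(K) = -4/3 - 3/(7*K) (s(K) = 4/(-3) + (2/7 + (1/7)*(-5))/K = 4*(-1/3) + (2/7 - 5/7)/K = -4/3 - 3/(7*K))
(39585 + ((14 - 1*5) + s(n))**2)/(-7259 - 12855) = (39585 + ((14 - 1*5) + (1/21)*(-9 - 28*1)/1)**2)/(-7259 - 12855) = (39585 + ((14 - 5) + (1/21)*1*(-9 - 28))**2)/(-20114) = (39585 + (9 + (1/21)*1*(-37))**2)*(-1/20114) = (39585 + (9 - 37/21)**2)*(-1/20114) = (39585 + (152/21)**2)*(-1/20114) = (39585 + 23104/441)*(-1/20114) = (17480089/441)*(-1/20114) = -17480089/8870274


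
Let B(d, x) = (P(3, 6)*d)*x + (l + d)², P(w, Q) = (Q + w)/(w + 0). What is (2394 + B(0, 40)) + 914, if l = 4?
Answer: 3324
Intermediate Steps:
P(w, Q) = (Q + w)/w
B(d, x) = (4 + d)² + 3*d*x (B(d, x) = (((6 + 3)/3)*d)*x + (4 + d)² = (((⅓)*9)*d)*x + (4 + d)² = (3*d)*x + (4 + d)² = 3*d*x + (4 + d)² = (4 + d)² + 3*d*x)
(2394 + B(0, 40)) + 914 = (2394 + ((4 + 0)² + 3*0*40)) + 914 = (2394 + (4² + 0)) + 914 = (2394 + (16 + 0)) + 914 = (2394 + 16) + 914 = 2410 + 914 = 3324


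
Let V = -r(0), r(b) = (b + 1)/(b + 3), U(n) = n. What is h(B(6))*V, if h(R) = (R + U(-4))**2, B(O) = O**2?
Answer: -1024/3 ≈ -341.33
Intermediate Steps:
r(b) = (1 + b)/(3 + b)
h(R) = (-4 + R)**2 (h(R) = (R - 4)**2 = (-4 + R)**2)
V = -1/3 (V = -(1 + 0)/(3 + 0) = -1/3 ≈ -0.33333)
h(B(6))*V = (-4 + 6**2)**2*(-1/3) = (-4 + 36)**2*(-1/3) = 32**2*(-1/3) = 1024*(-1/3) = -1024/3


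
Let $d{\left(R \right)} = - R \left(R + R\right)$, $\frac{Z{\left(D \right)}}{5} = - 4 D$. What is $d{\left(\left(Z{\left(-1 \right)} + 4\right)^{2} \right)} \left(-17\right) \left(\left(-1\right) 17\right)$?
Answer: $-191766528$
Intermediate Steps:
$Z{\left(D \right)} = - 20 D$ ($Z{\left(D \right)} = 5 \left(- 4 D\right) = - 20 D$)
$d{\left(R \right)} = - 2 R^{2}$ ($d{\left(R \right)} = - R 2 R = - 2 R^{2}$)
$d{\left(\left(Z{\left(-1 \right)} + 4\right)^{2} \right)} \left(-17\right) \left(\left(-1\right) 17\right) = - 2 \left(\left(\left(-20\right) \left(-1\right) + 4\right)^{2}\right)^{2} \left(-17\right) \left(\left(-1\right) 17\right) = - 2 \left(\left(20 + 4\right)^{2}\right)^{2} \left(-17\right) \left(-17\right) = - 2 \left(24^{2}\right)^{2} \left(-17\right) \left(-17\right) = - 2 \cdot 576^{2} \left(-17\right) \left(-17\right) = \left(-2\right) 331776 \left(-17\right) \left(-17\right) = \left(-663552\right) \left(-17\right) \left(-17\right) = 11280384 \left(-17\right) = -191766528$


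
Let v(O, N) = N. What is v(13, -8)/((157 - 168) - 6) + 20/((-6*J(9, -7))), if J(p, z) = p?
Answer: 46/459 ≈ 0.10022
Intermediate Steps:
v(13, -8)/((157 - 168) - 6) + 20/((-6*J(9, -7))) = -8/((157 - 168) - 6) + 20/((-6*9)) = -8/(-11 - 6) + 20/(-54) = -8/(-17) + 20*(-1/54) = -8*(-1/17) - 10/27 = 8/17 - 10/27 = 46/459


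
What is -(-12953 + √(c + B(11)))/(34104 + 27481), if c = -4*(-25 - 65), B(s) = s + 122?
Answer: 12953/61585 - √493/61585 ≈ 0.20997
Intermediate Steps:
B(s) = 122 + s
c = 360 (c = -4*(-90) = 360)
-(-12953 + √(c + B(11)))/(34104 + 27481) = -(-12953 + √(360 + (122 + 11)))/(34104 + 27481) = -(-12953 + √(360 + 133))/61585 = -(-12953 + √493)/61585 = -(-12953/61585 + √493/61585) = 12953/61585 - √493/61585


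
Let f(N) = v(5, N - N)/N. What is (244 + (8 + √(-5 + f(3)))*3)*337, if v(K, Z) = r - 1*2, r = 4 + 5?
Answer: 90316 + 674*I*√6 ≈ 90316.0 + 1651.0*I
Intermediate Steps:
r = 9
v(K, Z) = 7 (v(K, Z) = 9 - 1*2 = 9 - 2 = 7)
f(N) = 7/N
(244 + (8 + √(-5 + f(3)))*3)*337 = (244 + (8 + √(-5 + 7/3))*3)*337 = (244 + (8 + √(-8/3))*3)*337 = (244 + (8 + 2*I*√6/3)*3)*337 = (244 + (24 + 2*I*√6))*337 = (268 + 2*I*√6)*337 = 90316 + 674*I*√6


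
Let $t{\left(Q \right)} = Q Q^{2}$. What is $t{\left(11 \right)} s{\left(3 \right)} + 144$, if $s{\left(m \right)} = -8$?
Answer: $-10504$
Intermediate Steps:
$t{\left(Q \right)} = Q^{3}$
$t{\left(11 \right)} s{\left(3 \right)} + 144 = 11^{3} \left(-8\right) + 144 = 1331 \left(-8\right) + 144 = -10648 + 144 = -10504$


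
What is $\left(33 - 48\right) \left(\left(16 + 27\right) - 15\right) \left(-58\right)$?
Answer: $24360$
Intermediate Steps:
$\left(33 - 48\right) \left(\left(16 + 27\right) - 15\right) \left(-58\right) = - 15 \left(43 - 15\right) \left(-58\right) = \left(-15\right) 28 \left(-58\right) = \left(-420\right) \left(-58\right) = 24360$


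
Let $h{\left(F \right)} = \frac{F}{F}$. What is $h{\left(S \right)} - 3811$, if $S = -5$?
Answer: $-3810$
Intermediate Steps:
$h{\left(F \right)} = 1$
$h{\left(S \right)} - 3811 = 1 - 3811 = -3810$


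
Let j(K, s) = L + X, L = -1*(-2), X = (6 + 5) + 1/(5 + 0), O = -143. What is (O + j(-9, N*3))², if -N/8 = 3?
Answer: 421201/25 ≈ 16848.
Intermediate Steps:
N = -24 (N = -8*3 = -24)
X = 56/5 (X = 11 + 1/5 = 11 + ⅕ = 56/5 ≈ 11.200)
L = 2
j(K, s) = 66/5 (j(K, s) = 2 + 56/5 = 66/5)
(O + j(-9, N*3))² = (-143 + 66/5)² = (-649/5)² = 421201/25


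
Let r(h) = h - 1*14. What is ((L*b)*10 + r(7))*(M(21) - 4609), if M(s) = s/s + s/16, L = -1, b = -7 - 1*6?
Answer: -9065961/16 ≈ -5.6662e+5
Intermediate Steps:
r(h) = -14 + h (r(h) = h - 14 = -14 + h)
b = -13 (b = -7 - 6 = -13)
M(s) = 1 + s/16 (M(s) = 1 + s*(1/16) = 1 + s/16)
((L*b)*10 + r(7))*(M(21) - 4609) = (-1*(-13)*10 + (-14 + 7))*((1 + (1/16)*21) - 4609) = (13*10 - 7)*((1 + 21/16) - 4609) = (130 - 7)*(37/16 - 4609) = 123*(-73707/16) = -9065961/16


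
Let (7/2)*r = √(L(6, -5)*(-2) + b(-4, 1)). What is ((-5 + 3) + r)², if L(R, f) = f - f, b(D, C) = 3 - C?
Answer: 204/49 - 8*√2/7 ≈ 2.5470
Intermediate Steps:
L(R, f) = 0
r = 2*√2/7 (r = 2*√(0*(-2) + (3 - 1*1))/7 = 2*√(0 + (3 - 1))/7 = 2*√(0 + 2)/7 = 2*√2/7 ≈ 0.40406)
((-5 + 3) + r)² = ((-5 + 3) + 2*√2/7)² = (-2 + 2*√2/7)²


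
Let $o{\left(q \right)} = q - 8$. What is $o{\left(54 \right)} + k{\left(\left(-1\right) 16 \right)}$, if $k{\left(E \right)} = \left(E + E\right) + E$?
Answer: $-2$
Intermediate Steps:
$k{\left(E \right)} = 3 E$ ($k{\left(E \right)} = 2 E + E = 3 E$)
$o{\left(q \right)} = -8 + q$
$o{\left(54 \right)} + k{\left(\left(-1\right) 16 \right)} = \left(-8 + 54\right) + 3 \left(\left(-1\right) 16\right) = 46 + 3 \left(-16\right) = 46 - 48 = -2$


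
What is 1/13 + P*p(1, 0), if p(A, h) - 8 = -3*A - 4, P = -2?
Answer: -25/13 ≈ -1.9231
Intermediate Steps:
p(A, h) = 4 - 3*A (p(A, h) = 8 + (-3*A - 4) = 8 + (-4 - 3*A) = 4 - 3*A)
1/13 + P*p(1, 0) = 1/13 - 2*(4 - 3*1) = 1/13 - 2*(4 - 3) = 1/13 - 2*1 = 1/13 - 2 = -25/13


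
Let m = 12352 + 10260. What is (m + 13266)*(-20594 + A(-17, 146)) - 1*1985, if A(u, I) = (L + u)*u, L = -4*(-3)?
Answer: -735823887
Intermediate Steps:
L = 12
A(u, I) = u*(12 + u) (A(u, I) = (12 + u)*u = u*(12 + u))
m = 22612
(m + 13266)*(-20594 + A(-17, 146)) - 1*1985 = (22612 + 13266)*(-20594 - 17*(12 - 17)) - 1*1985 = 35878*(-20594 - 17*(-5)) - 1985 = 35878*(-20594 + 85) - 1985 = 35878*(-20509) - 1985 = -735821902 - 1985 = -735823887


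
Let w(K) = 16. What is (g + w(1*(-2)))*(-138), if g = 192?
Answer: -28704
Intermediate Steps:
(g + w(1*(-2)))*(-138) = (192 + 16)*(-138) = 208*(-138) = -28704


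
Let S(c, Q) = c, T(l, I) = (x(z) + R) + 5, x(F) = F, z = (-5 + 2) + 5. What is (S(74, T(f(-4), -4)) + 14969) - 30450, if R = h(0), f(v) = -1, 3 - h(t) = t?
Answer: -15407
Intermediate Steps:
h(t) = 3 - t
z = 2 (z = -3 + 5 = 2)
R = 3 (R = 3 - 1*0 = 3 + 0 = 3)
T(l, I) = 10 (T(l, I) = (2 + 3) + 5 = 5 + 5 = 10)
(S(74, T(f(-4), -4)) + 14969) - 30450 = (74 + 14969) - 30450 = 15043 - 30450 = -15407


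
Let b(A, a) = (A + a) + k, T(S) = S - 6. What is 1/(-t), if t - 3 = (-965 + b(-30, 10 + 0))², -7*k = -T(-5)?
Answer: -49/47692983 ≈ -1.0274e-6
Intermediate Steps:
T(S) = -6 + S
k = -11/7 (k = -(-1)*(-6 - 5)/7 = -(-1)*(-11)/7 = -⅐*11 = -11/7 ≈ -1.5714)
b(A, a) = -11/7 + A + a (b(A, a) = (A + a) - 11/7 = -11/7 + A + a)
t = 47692983/49 (t = 3 + (-965 + (-11/7 - 30 + (10 + 0)))² = 3 + (-965 + (-11/7 - 30 + 10))² = 3 + (-965 - 151/7)² = 3 + (-6906/7)² = 3 + 47692836/49 = 47692983/49 ≈ 9.7333e+5)
1/(-t) = 1/(-1*47692983/49) = 1/(-47692983/49) = -49/47692983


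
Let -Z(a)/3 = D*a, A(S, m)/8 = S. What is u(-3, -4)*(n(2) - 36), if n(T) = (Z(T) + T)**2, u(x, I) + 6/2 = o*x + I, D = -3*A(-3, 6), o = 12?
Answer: -7949152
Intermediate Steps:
A(S, m) = 8*S
D = 72 (D = -24*(-3) = -3*(-24) = 72)
Z(a) = -216*a
u(x, I) = -3 + I + 12*x (u(x, I) = -3 + (12*x + I) = -3 + (I + 12*x) = -3 + I + 12*x)
n(T) = 46225*T**2 (n(T) = (-216*T + T)**2 = (-215*T)**2 = 46225*T**2)
u(-3, -4)*(n(2) - 36) = (-3 - 4 + 12*(-3))*(46225*2**2 - 36) = (-3 - 4 - 36)*(46225*4 - 36) = -43*(184900 - 36) = -43*184864 = -7949152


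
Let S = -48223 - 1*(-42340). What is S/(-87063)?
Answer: 1961/29021 ≈ 0.067572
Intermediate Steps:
S = -5883 (S = -48223 + 42340 = -5883)
S/(-87063) = -5883/(-87063) = -5883*(-1/87063) = 1961/29021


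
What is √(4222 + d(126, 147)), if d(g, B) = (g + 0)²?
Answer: √20098 ≈ 141.77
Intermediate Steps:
d(g, B) = g²
√(4222 + d(126, 147)) = √(4222 + 126²) = √(4222 + 15876) = √20098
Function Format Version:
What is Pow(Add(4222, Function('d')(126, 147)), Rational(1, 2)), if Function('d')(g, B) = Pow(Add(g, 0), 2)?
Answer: Pow(20098, Rational(1, 2)) ≈ 141.77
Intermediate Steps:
Function('d')(g, B) = Pow(g, 2)
Pow(Add(4222, Function('d')(126, 147)), Rational(1, 2)) = Pow(Add(4222, Pow(126, 2)), Rational(1, 2)) = Pow(Add(4222, 15876), Rational(1, 2)) = Pow(20098, Rational(1, 2))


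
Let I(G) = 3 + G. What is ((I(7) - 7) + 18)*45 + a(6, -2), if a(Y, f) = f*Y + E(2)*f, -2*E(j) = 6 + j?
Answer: 941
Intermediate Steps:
E(j) = -3 - j/2 (E(j) = -(6 + j)/2 = -3 - j/2)
a(Y, f) = -4*f + Y*f (a(Y, f) = f*Y + (-3 - 1/2*2)*f = Y*f + (-3 - 1)*f = Y*f - 4*f = -4*f + Y*f)
((I(7) - 7) + 18)*45 + a(6, -2) = (((3 + 7) - 7) + 18)*45 - 2*(-4 + 6) = ((10 - 7) + 18)*45 - 2*2 = (3 + 18)*45 - 4 = 21*45 - 4 = 945 - 4 = 941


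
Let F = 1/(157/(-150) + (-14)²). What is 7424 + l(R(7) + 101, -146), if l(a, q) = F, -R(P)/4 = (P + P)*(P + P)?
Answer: 217100182/29243 ≈ 7424.0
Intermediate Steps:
R(P) = -16*P² (R(P) = -4*(P + P)*(P + P) = -4*2*P*2*P = -16*P²)
F = 150/29243 (F = 1/(157*(-1/150) + 196) = 1/(-157/150 + 196) = 1/(29243/150) = 150/29243 ≈ 0.0051294)
l(a, q) = 150/29243
7424 + l(R(7) + 101, -146) = 7424 + 150/29243 = 217100182/29243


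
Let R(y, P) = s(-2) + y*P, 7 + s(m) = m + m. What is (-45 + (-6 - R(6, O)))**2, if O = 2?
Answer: 2704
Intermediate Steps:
s(m) = -7 + 2*m (s(m) = -7 + (m + m) = -7 + 2*m)
R(y, P) = -11 + P*y (R(y, P) = (-7 + 2*(-2)) + y*P = (-7 - 4) + P*y = -11 + P*y)
(-45 + (-6 - R(6, O)))**2 = (-45 + (-6 - (-11 + 2*6)))**2 = (-45 + (-6 - (-11 + 12)))**2 = (-45 + (-6 - 1*1))**2 = (-45 + (-6 - 1))**2 = (-45 - 7)**2 = (-52)**2 = 2704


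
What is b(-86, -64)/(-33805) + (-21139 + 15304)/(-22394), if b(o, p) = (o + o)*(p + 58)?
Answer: 174141567/757029170 ≈ 0.23003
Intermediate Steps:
b(o, p) = 2*o*(58 + p) (b(o, p) = (2*o)*(58 + p) = 2*o*(58 + p))
b(-86, -64)/(-33805) + (-21139 + 15304)/(-22394) = (2*(-86)*(58 - 64))/(-33805) + (-21139 + 15304)/(-22394) = (2*(-86)*(-6))*(-1/33805) - 5835*(-1/22394) = 1032*(-1/33805) + 5835/22394 = -1032/33805 + 5835/22394 = 174141567/757029170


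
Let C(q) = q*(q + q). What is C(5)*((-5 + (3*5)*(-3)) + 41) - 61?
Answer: -511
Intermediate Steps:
C(q) = 2*q² (C(q) = q*(2*q) = 2*q²)
C(5)*((-5 + (3*5)*(-3)) + 41) - 61 = (2*5²)*((-5 + (3*5)*(-3)) + 41) - 61 = (2*25)*((-5 + 15*(-3)) + 41) - 61 = 50*((-5 - 45) + 41) - 61 = 50*(-50 + 41) - 61 = 50*(-9) - 61 = -450 - 61 = -511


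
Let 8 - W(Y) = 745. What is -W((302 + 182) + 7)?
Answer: 737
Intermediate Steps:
W(Y) = -737 (W(Y) = 8 - 1*745 = 8 - 745 = -737)
-W((302 + 182) + 7) = -1*(-737) = 737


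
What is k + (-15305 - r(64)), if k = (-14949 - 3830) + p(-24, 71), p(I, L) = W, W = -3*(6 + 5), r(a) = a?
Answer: -34181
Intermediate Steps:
W = -33 (W = -3*11 = -33)
p(I, L) = -33
k = -18812 (k = (-14949 - 3830) - 33 = -18779 - 33 = -18812)
k + (-15305 - r(64)) = -18812 + (-15305 - 1*64) = -18812 + (-15305 - 64) = -18812 - 15369 = -34181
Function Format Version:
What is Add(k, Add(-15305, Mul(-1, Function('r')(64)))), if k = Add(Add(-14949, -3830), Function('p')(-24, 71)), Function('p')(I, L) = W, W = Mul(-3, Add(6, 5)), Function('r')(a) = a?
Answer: -34181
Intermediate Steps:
W = -33 (W = Mul(-3, 11) = -33)
Function('p')(I, L) = -33
k = -18812 (k = Add(Add(-14949, -3830), -33) = Add(-18779, -33) = -18812)
Add(k, Add(-15305, Mul(-1, Function('r')(64)))) = Add(-18812, Add(-15305, Mul(-1, 64))) = Add(-18812, Add(-15305, -64)) = Add(-18812, -15369) = -34181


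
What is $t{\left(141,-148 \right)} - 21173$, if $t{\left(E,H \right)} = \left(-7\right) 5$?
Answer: $-21208$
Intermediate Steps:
$t{\left(E,H \right)} = -35$
$t{\left(141,-148 \right)} - 21173 = -35 - 21173 = -21208$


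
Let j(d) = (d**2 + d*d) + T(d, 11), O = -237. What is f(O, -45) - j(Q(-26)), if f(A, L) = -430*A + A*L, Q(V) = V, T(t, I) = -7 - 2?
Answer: 111232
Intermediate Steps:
T(t, I) = -9
j(d) = -9 + 2*d**2 (j(d) = (d**2 + d*d) - 9 = (d**2 + d**2) - 9 = 2*d**2 - 9 = -9 + 2*d**2)
f(O, -45) - j(Q(-26)) = -237*(-430 - 45) - (-9 + 2*(-26)**2) = -237*(-475) - (-9 + 2*676) = 112575 - (-9 + 1352) = 112575 - 1*1343 = 112575 - 1343 = 111232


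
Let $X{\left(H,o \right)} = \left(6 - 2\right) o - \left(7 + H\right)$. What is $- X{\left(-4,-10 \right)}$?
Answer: $43$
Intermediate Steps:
$X{\left(H,o \right)} = -7 - H + 4 o$ ($X{\left(H,o \right)} = 4 o - \left(7 + H\right) = -7 - H + 4 o$)
$- X{\left(-4,-10 \right)} = - (-7 - -4 + 4 \left(-10\right)) = - (-7 + 4 - 40) = \left(-1\right) \left(-43\right) = 43$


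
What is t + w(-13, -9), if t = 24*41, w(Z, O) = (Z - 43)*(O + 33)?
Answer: -360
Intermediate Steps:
w(Z, O) = (-43 + Z)*(33 + O)
t = 984
t + w(-13, -9) = 984 + (-1419 - 43*(-9) + 33*(-13) - 9*(-13)) = 984 + (-1419 + 387 - 429 + 117) = 984 - 1344 = -360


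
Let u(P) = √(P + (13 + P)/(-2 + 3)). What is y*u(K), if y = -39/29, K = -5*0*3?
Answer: -39*√13/29 ≈ -4.8488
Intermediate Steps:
K = 0 (K = 0*3 = 0)
u(P) = √(13 + 2*P) (u(P) = √(P + (13 + P)/1) = √(P + (13 + P)*1) = √(P + (13 + P)) = √(13 + 2*P))
y = -39/29 (y = -39*1/29 = -39/29 ≈ -1.3448)
y*u(K) = -39*√(13 + 2*0)/29 = -39*√(13 + 0)/29 = -39*√13/29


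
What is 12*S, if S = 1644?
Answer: 19728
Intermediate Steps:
12*S = 12*1644 = 19728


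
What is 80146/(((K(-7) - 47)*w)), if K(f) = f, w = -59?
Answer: 40073/1593 ≈ 25.156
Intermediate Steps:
80146/(((K(-7) - 47)*w)) = 80146/(((-7 - 47)*(-59))) = 80146/((-54*(-59))) = 80146/3186 = 80146*(1/3186) = 40073/1593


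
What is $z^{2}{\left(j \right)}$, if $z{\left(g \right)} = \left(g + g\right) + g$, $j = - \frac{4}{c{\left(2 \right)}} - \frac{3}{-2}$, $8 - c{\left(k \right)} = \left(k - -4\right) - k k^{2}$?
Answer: $\frac{1089}{100} \approx 10.89$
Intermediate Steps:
$c{\left(k \right)} = 4 + k^{3} - k$ ($c{\left(k \right)} = 8 - \left(\left(k - -4\right) - k k^{2}\right) = 8 - \left(\left(k + 4\right) - k^{3}\right) = 8 - \left(\left(4 + k\right) - k^{3}\right) = 8 - \left(4 + k - k^{3}\right) = 4 + k^{3} - k$)
$j = \frac{11}{10}$ ($j = - \frac{4}{4 + 2^{3} - 2} - \frac{3}{-2} = - \frac{4}{4 + 8 - 2} - - \frac{3}{2} = - \frac{4}{10} + \frac{3}{2} = \left(-4\right) \frac{1}{10} + \frac{3}{2} = - \frac{2}{5} + \frac{3}{2} = \frac{11}{10} \approx 1.1$)
$z{\left(g \right)} = 3 g$ ($z{\left(g \right)} = 2 g + g = 3 g$)
$z^{2}{\left(j \right)} = \left(3 \cdot \frac{11}{10}\right)^{2} = \left(\frac{33}{10}\right)^{2} = \frac{1089}{100}$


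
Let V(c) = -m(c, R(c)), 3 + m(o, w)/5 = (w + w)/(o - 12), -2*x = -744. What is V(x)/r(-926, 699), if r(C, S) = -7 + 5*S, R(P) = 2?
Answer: 269/62784 ≈ 0.0042845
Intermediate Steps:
x = 372 (x = -1/2*(-744) = 372)
m(o, w) = -15 + 10*w/(-12 + o) (m(o, w) = -15 + 5*((w + w)/(o - 12)) = -15 + 5*((2*w)/(-12 + o)) = -15 + 5*(2*w/(-12 + o)) = -15 + 10*w/(-12 + o))
V(c) = -5*(40 - 3*c)/(-12 + c) (V(c) = -5*(36 - 3*c + 2*2)/(-12 + c) = -5*(36 - 3*c + 4)/(-12 + c) = -5*(40 - 3*c)/(-12 + c))
V(x)/r(-926, 699) = (5*(-40 + 3*372)/(-12 + 372))/(-7 + 5*699) = (5*(-40 + 1116)/360)/(-7 + 3495) = (5*(1/360)*1076)/3488 = (269/18)*(1/3488) = 269/62784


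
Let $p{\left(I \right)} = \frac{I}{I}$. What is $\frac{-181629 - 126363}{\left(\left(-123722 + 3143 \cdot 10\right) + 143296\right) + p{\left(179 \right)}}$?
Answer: $- \frac{307992}{51005} \approx -6.0385$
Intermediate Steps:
$p{\left(I \right)} = 1$
$\frac{-181629 - 126363}{\left(\left(-123722 + 3143 \cdot 10\right) + 143296\right) + p{\left(179 \right)}} = \frac{-181629 - 126363}{\left(\left(-123722 + 3143 \cdot 10\right) + 143296\right) + 1} = - \frac{307992}{\left(\left(-123722 + 31430\right) + 143296\right) + 1} = - \frac{307992}{\left(-92292 + 143296\right) + 1} = - \frac{307992}{51004 + 1} = - \frac{307992}{51005}$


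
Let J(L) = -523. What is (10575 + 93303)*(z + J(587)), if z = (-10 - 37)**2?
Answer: 175138308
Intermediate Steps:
z = 2209 (z = (-47)**2 = 2209)
(10575 + 93303)*(z + J(587)) = (10575 + 93303)*(2209 - 523) = 103878*1686 = 175138308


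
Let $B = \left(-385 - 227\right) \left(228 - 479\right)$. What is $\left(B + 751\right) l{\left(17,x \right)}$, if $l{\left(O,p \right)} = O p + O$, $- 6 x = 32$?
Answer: $- \frac{34114223}{3} \approx -1.1371 \cdot 10^{7}$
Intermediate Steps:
$x = - \frac{16}{3}$ ($x = \left(- \frac{1}{6}\right) 32 = - \frac{16}{3} \approx -5.3333$)
$B = 153612$ ($B = \left(-612\right) \left(-251\right) = 153612$)
$l{\left(O,p \right)} = O + O p$
$\left(B + 751\right) l{\left(17,x \right)} = \left(153612 + 751\right) 17 \left(1 - \frac{16}{3}\right) = 154363 \cdot 17 \left(- \frac{13}{3}\right) = 154363 \left(- \frac{221}{3}\right) = - \frac{34114223}{3}$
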